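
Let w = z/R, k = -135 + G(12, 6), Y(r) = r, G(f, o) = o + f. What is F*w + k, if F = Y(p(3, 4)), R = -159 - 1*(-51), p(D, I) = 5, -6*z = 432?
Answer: -341/3 ≈ -113.67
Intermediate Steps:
z = -72 (z = -1/6*432 = -72)
R = -108 (R = -159 + 51 = -108)
G(f, o) = f + o
k = -117 (k = -135 + (12 + 6) = -135 + 18 = -117)
F = 5
w = 2/3 (w = -72/(-108) = -72*(-1/108) = 2/3 ≈ 0.66667)
F*w + k = 5*(2/3) - 117 = 10/3 - 117 = -341/3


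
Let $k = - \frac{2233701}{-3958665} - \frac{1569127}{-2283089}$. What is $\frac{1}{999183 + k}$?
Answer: $\frac{3012661505395}{3010203931407198233} \approx 1.0008 \cdot 10^{-6}$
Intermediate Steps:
$k = \frac{3770462105948}{3012661505395}$ ($k = \left(-2233701\right) \left(- \frac{1}{3958665}\right) - - \frac{1569127}{2283089} = \frac{744567}{1319555} + \frac{1569127}{2283089} = \frac{3770462105948}{3012661505395} \approx 1.2515$)
$\frac{1}{999183 + k} = \frac{1}{999183 + \frac{3770462105948}{3012661505395}} = \frac{1}{\frac{3010203931407198233}{3012661505395}} = \frac{3012661505395}{3010203931407198233}$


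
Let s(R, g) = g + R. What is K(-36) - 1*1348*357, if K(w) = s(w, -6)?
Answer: -481278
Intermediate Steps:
s(R, g) = R + g
K(w) = -6 + w (K(w) = w - 6 = -6 + w)
K(-36) - 1*1348*357 = (-6 - 36) - 1*1348*357 = -42 - 1348*357 = -42 - 481236 = -481278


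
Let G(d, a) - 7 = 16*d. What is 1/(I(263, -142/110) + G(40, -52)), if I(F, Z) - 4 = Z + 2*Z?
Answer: 55/35592 ≈ 0.0015453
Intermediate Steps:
G(d, a) = 7 + 16*d
I(F, Z) = 4 + 3*Z (I(F, Z) = 4 + (Z + 2*Z) = 4 + 3*Z)
1/(I(263, -142/110) + G(40, -52)) = 1/((4 + 3*(-142/110)) + (7 + 16*40)) = 1/((4 + 3*(-142*1/110)) + (7 + 640)) = 1/((4 + 3*(-71/55)) + 647) = 1/((4 - 213/55) + 647) = 1/(7/55 + 647) = 1/(35592/55) = 55/35592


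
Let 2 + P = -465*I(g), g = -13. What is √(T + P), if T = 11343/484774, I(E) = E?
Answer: 25*√2272233177574/484774 ≈ 77.737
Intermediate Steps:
P = 6043 (P = -2 - 465*(-13) = -2 + 6045 = 6043)
T = 11343/484774 (T = 11343*(1/484774) = 11343/484774 ≈ 0.023399)
√(T + P) = √(11343/484774 + 6043) = √(2929500625/484774) = 25*√2272233177574/484774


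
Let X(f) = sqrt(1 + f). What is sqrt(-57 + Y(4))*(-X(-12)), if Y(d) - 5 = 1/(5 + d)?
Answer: sqrt(5137)/3 ≈ 23.891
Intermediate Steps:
Y(d) = 5 + 1/(5 + d)
sqrt(-57 + Y(4))*(-X(-12)) = sqrt(-57 + (26 + 5*4)/(5 + 4))*(-sqrt(1 - 12)) = sqrt(-57 + (26 + 20)/9)*(-sqrt(-11)) = sqrt(-57 + (1/9)*46)*(-I*sqrt(11)) = sqrt(-57 + 46/9)*(-I*sqrt(11)) = sqrt(-467/9)*(-I*sqrt(11)) = (I*sqrt(467)/3)*(-I*sqrt(11)) = sqrt(5137)/3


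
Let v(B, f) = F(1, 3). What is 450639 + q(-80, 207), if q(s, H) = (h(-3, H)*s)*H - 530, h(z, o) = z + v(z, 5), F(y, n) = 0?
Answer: 499789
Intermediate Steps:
v(B, f) = 0
h(z, o) = z (h(z, o) = z + 0 = z)
q(s, H) = -530 - 3*H*s (q(s, H) = (-3*s)*H - 530 = -3*H*s - 530 = -530 - 3*H*s)
450639 + q(-80, 207) = 450639 + (-530 - 3*207*(-80)) = 450639 + (-530 + 49680) = 450639 + 49150 = 499789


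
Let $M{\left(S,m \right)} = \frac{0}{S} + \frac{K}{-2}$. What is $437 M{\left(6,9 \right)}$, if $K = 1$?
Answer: $- \frac{437}{2} \approx -218.5$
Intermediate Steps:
$M{\left(S,m \right)} = - \frac{1}{2}$ ($M{\left(S,m \right)} = \frac{0}{S} + 1 \frac{1}{-2} = 0 + 1 \left(- \frac{1}{2}\right) = 0 - \frac{1}{2} = - \frac{1}{2}$)
$437 M{\left(6,9 \right)} = 437 \left(- \frac{1}{2}\right) = - \frac{437}{2}$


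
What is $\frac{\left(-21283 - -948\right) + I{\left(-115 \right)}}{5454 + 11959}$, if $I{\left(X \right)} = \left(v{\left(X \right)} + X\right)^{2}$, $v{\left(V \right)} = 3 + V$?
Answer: $\frac{31194}{17413} \approx 1.7914$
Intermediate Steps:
$I{\left(X \right)} = \left(3 + 2 X\right)^{2}$ ($I{\left(X \right)} = \left(\left(3 + X\right) + X\right)^{2} = \left(3 + 2 X\right)^{2}$)
$\frac{\left(-21283 - -948\right) + I{\left(-115 \right)}}{5454 + 11959} = \frac{\left(-21283 - -948\right) + \left(3 + 2 \left(-115\right)\right)^{2}}{5454 + 11959} = \frac{\left(-21283 + 948\right) + \left(3 - 230\right)^{2}}{17413} = \left(-20335 + \left(-227\right)^{2}\right) \frac{1}{17413} = \left(-20335 + 51529\right) \frac{1}{17413} = 31194 \cdot \frac{1}{17413} = \frac{31194}{17413}$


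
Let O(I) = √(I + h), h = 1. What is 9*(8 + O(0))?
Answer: 81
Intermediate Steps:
O(I) = √(1 + I) (O(I) = √(I + 1) = √(1 + I))
9*(8 + O(0)) = 9*(8 + √(1 + 0)) = 9*(8 + √1) = 9*(8 + 1) = 9*9 = 81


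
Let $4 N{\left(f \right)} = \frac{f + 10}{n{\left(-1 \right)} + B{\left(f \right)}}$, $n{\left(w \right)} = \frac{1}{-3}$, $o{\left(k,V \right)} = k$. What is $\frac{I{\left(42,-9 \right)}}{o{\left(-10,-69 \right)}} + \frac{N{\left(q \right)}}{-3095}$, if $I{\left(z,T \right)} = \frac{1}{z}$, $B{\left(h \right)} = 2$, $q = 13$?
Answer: $- \frac{1136}{324975} \approx -0.0034957$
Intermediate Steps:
$n{\left(w \right)} = - \frac{1}{3}$
$N{\left(f \right)} = \frac{3}{2} + \frac{3 f}{20}$ ($N{\left(f \right)} = \frac{\left(f + 10\right) \frac{1}{- \frac{1}{3} + 2}}{4} = \frac{\left(10 + f\right) \frac{1}{\frac{5}{3}}}{4} = \frac{\left(10 + f\right) \frac{3}{5}}{4} = \frac{6 + \frac{3 f}{5}}{4} = \frac{3}{2} + \frac{3 f}{20}$)
$\frac{I{\left(42,-9 \right)}}{o{\left(-10,-69 \right)}} + \frac{N{\left(q \right)}}{-3095} = \frac{1}{42 \left(-10\right)} + \frac{\frac{3}{2} + \frac{3}{20} \cdot 13}{-3095} = \frac{1}{42} \left(- \frac{1}{10}\right) + \left(\frac{3}{2} + \frac{39}{20}\right) \left(- \frac{1}{3095}\right) = - \frac{1}{420} + \frac{69}{20} \left(- \frac{1}{3095}\right) = - \frac{1}{420} - \frac{69}{61900} = - \frac{1136}{324975}$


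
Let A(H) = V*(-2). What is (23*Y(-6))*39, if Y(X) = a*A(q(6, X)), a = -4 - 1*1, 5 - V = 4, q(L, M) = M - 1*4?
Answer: 8970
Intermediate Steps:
q(L, M) = -4 + M (q(L, M) = M - 4 = -4 + M)
V = 1 (V = 5 - 1*4 = 5 - 4 = 1)
A(H) = -2 (A(H) = 1*(-2) = -2)
a = -5 (a = -4 - 1 = -5)
Y(X) = 10 (Y(X) = -5*(-2) = 10)
(23*Y(-6))*39 = (23*10)*39 = 230*39 = 8970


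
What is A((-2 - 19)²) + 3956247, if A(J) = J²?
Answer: 4150728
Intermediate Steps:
A((-2 - 19)²) + 3956247 = ((-2 - 19)²)² + 3956247 = ((-21)²)² + 3956247 = 441² + 3956247 = 194481 + 3956247 = 4150728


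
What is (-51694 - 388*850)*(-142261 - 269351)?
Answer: 157027508328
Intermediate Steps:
(-51694 - 388*850)*(-142261 - 269351) = (-51694 - 329800)*(-411612) = -381494*(-411612) = 157027508328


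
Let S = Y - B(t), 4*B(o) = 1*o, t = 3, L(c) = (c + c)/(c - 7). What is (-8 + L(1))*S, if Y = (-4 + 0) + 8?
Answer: -325/12 ≈ -27.083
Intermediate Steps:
L(c) = 2*c/(-7 + c) (L(c) = (2*c)/(-7 + c) = 2*c/(-7 + c))
Y = 4 (Y = -4 + 8 = 4)
B(o) = o/4 (B(o) = (1*o)/4 = o/4)
S = 13/4 (S = 4 - 3/4 = 4 - 1*¾ = 4 - ¾ = 13/4 ≈ 3.2500)
(-8 + L(1))*S = (-8 + 2*1/(-7 + 1))*(13/4) = (-8 + 2*1/(-6))*(13/4) = (-8 + 2*1*(-⅙))*(13/4) = (-8 - ⅓)*(13/4) = -25/3*13/4 = -325/12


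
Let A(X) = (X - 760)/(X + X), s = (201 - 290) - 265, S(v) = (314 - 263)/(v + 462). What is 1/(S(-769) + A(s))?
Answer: 108678/152945 ≈ 0.71057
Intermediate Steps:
S(v) = 51/(462 + v)
s = -354 (s = -89 - 265 = -354)
A(X) = (-760 + X)/(2*X) (A(X) = (-760 + X)/((2*X)) = (-760 + X)*(1/(2*X)) = (-760 + X)/(2*X))
1/(S(-769) + A(s)) = 1/(51/(462 - 769) + (1/2)*(-760 - 354)/(-354)) = 1/(51/(-307) + (1/2)*(-1/354)*(-1114)) = 1/(51*(-1/307) + 557/354) = 1/(-51/307 + 557/354) = 1/(152945/108678) = 108678/152945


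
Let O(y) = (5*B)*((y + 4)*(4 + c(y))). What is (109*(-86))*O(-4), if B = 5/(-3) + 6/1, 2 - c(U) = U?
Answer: 0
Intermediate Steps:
c(U) = 2 - U
B = 13/3 (B = 5*(-1/3) + 6*1 = -5/3 + 6 = 13/3 ≈ 4.3333)
O(y) = 65*(4 + y)*(6 - y)/3 (O(y) = (5*(13/3))*((y + 4)*(4 + (2 - y))) = 65*((4 + y)*(6 - y))/3 = 65*(4 + y)*(6 - y)/3)
(109*(-86))*O(-4) = (109*(-86))*(520 - 65/3*(-4)*(-2 - 4)) = -9374*(520 - 65/3*(-4)*(-6)) = -9374*(520 - 520) = -9374*0 = 0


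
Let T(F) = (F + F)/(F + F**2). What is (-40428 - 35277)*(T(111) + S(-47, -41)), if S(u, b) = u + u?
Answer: 56919345/8 ≈ 7.1149e+6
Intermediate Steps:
S(u, b) = 2*u
T(F) = 2*F/(F + F**2) (T(F) = (2*F)/(F + F**2) = 2*F/(F + F**2))
(-40428 - 35277)*(T(111) + S(-47, -41)) = (-40428 - 35277)*(2/(1 + 111) + 2*(-47)) = -75705*(2/112 - 94) = -75705*(2*(1/112) - 94) = -75705*(1/56 - 94) = -75705*(-5263/56) = 56919345/8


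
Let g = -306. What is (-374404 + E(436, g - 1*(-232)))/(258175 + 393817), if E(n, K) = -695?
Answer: -375099/651992 ≈ -0.57531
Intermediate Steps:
(-374404 + E(436, g - 1*(-232)))/(258175 + 393817) = (-374404 - 695)/(258175 + 393817) = -375099/651992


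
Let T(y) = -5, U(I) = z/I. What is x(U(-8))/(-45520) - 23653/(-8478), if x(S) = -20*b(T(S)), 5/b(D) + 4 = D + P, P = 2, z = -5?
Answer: 188398603/67535748 ≈ 2.7896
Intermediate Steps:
U(I) = -5/I
b(D) = 5/(-2 + D) (b(D) = 5/(-4 + (D + 2)) = 5/(-4 + (2 + D)) = 5/(-2 + D))
x(S) = 100/7 (x(S) = -100/(-2 - 5) = -100/(-7) = -100*(-1)/7 = -20*(-5/7) = 100/7)
x(U(-8))/(-45520) - 23653/(-8478) = (100/7)/(-45520) - 23653/(-8478) = (100/7)*(-1/45520) - 23653*(-1/8478) = -5/15932 + 23653/8478 = 188398603/67535748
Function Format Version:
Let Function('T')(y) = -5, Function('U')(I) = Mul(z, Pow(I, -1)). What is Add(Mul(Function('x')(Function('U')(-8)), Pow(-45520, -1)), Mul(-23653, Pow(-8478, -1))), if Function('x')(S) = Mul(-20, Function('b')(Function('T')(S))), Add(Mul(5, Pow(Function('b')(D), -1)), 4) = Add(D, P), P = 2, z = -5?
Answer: Rational(188398603, 67535748) ≈ 2.7896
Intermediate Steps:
Function('U')(I) = Mul(-5, Pow(I, -1))
Function('b')(D) = Mul(5, Pow(Add(-2, D), -1)) (Function('b')(D) = Mul(5, Pow(Add(-4, Add(D, 2)), -1)) = Mul(5, Pow(Add(-4, Add(2, D)), -1)) = Mul(5, Pow(Add(-2, D), -1)))
Function('x')(S) = Rational(100, 7) (Function('x')(S) = Mul(-20, Mul(5, Pow(Add(-2, -5), -1))) = Mul(-20, Mul(5, Pow(-7, -1))) = Mul(-20, Mul(5, Rational(-1, 7))) = Mul(-20, Rational(-5, 7)) = Rational(100, 7))
Add(Mul(Function('x')(Function('U')(-8)), Pow(-45520, -1)), Mul(-23653, Pow(-8478, -1))) = Add(Mul(Rational(100, 7), Pow(-45520, -1)), Mul(-23653, Pow(-8478, -1))) = Add(Mul(Rational(100, 7), Rational(-1, 45520)), Mul(-23653, Rational(-1, 8478))) = Add(Rational(-5, 15932), Rational(23653, 8478)) = Rational(188398603, 67535748)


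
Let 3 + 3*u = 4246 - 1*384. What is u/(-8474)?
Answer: -3859/25422 ≈ -0.15180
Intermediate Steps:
u = 3859/3 (u = -1 + (4246 - 1*384)/3 = -1 + (4246 - 384)/3 = -1 + (⅓)*3862 = -1 + 3862/3 = 3859/3 ≈ 1286.3)
u/(-8474) = (3859/3)/(-8474) = (3859/3)*(-1/8474) = -3859/25422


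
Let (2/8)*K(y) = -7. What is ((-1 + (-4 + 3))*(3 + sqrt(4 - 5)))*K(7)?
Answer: 168 + 56*I ≈ 168.0 + 56.0*I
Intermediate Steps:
K(y) = -28 (K(y) = 4*(-7) = -28)
((-1 + (-4 + 3))*(3 + sqrt(4 - 5)))*K(7) = ((-1 + (-4 + 3))*(3 + sqrt(4 - 5)))*(-28) = ((-1 - 1)*(3 + sqrt(-1)))*(-28) = -2*(3 + I)*(-28) = (-6 - 2*I)*(-28) = 168 + 56*I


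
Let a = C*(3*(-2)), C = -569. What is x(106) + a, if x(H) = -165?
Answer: 3249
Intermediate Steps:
a = 3414 (a = -1707*(-2) = -569*(-6) = 3414)
x(106) + a = -165 + 3414 = 3249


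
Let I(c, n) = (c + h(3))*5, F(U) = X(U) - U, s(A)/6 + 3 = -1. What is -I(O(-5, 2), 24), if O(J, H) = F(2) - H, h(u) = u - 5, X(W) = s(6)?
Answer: 150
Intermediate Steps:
s(A) = -24 (s(A) = -18 + 6*(-1) = -18 - 6 = -24)
X(W) = -24
h(u) = -5 + u
F(U) = -24 - U
O(J, H) = -26 - H (O(J, H) = (-24 - 1*2) - H = (-24 - 2) - H = -26 - H)
I(c, n) = -10 + 5*c (I(c, n) = (c + (-5 + 3))*5 = (c - 2)*5 = (-2 + c)*5 = -10 + 5*c)
-I(O(-5, 2), 24) = -(-10 + 5*(-26 - 1*2)) = -(-10 + 5*(-26 - 2)) = -(-10 + 5*(-28)) = -(-10 - 140) = -1*(-150) = 150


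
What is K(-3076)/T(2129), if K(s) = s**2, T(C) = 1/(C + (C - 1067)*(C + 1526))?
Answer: 36747068460464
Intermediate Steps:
T(C) = 1/(C + (-1067 + C)*(1526 + C))
K(-3076)/T(2129) = (-3076)**2/(1/(-1628242 + 2129**2 + 460*2129)) = 9461776/(1/(-1628242 + 4532641 + 979340)) = 9461776/(1/3883739) = 9461776*3883739 = 36747068460464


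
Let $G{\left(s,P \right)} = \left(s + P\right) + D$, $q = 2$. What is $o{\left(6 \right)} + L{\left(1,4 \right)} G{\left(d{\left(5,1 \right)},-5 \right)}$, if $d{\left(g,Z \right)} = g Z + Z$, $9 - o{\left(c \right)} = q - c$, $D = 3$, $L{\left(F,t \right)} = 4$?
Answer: $29$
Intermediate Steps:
$o{\left(c \right)} = 7 + c$ ($o{\left(c \right)} = 9 - \left(2 - c\right) = 9 + \left(-2 + c\right) = 7 + c$)
$d{\left(g,Z \right)} = Z + Z g$ ($d{\left(g,Z \right)} = Z g + Z = Z + Z g$)
$G{\left(s,P \right)} = 3 + P + s$ ($G{\left(s,P \right)} = \left(s + P\right) + 3 = \left(P + s\right) + 3 = 3 + P + s$)
$o{\left(6 \right)} + L{\left(1,4 \right)} G{\left(d{\left(5,1 \right)},-5 \right)} = \left(7 + 6\right) + 4 \left(3 - 5 + 1 \left(1 + 5\right)\right) = 13 + 4 \left(3 - 5 + 1 \cdot 6\right) = 13 + 4 \left(3 - 5 + 6\right) = 13 + 4 \cdot 4 = 13 + 16 = 29$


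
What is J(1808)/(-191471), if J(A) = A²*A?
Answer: -5910106112/191471 ≈ -30867.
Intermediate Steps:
J(A) = A³
J(1808)/(-191471) = 1808³/(-191471) = 5910106112*(-1/191471) = -5910106112/191471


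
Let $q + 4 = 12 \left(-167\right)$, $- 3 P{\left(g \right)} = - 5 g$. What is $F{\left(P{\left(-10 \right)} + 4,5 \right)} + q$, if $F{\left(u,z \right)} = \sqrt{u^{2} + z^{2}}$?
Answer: $-2008 + \frac{\sqrt{1669}}{3} \approx -1994.4$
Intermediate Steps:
$P{\left(g \right)} = \frac{5 g}{3}$ ($P{\left(g \right)} = - \frac{\left(-5\right) g}{3} = \frac{5 g}{3}$)
$q = -2008$ ($q = -4 + 12 \left(-167\right) = -4 - 2004 = -2008$)
$F{\left(P{\left(-10 \right)} + 4,5 \right)} + q = \sqrt{\left(\frac{5}{3} \left(-10\right) + 4\right)^{2} + 5^{2}} - 2008 = \sqrt{\left(- \frac{50}{3} + 4\right)^{2} + 25} - 2008 = \sqrt{\left(- \frac{38}{3}\right)^{2} + 25} - 2008 = \sqrt{\frac{1444}{9} + 25} - 2008 = \sqrt{\frac{1669}{9}} - 2008 = \frac{\sqrt{1669}}{3} - 2008 = -2008 + \frac{\sqrt{1669}}{3}$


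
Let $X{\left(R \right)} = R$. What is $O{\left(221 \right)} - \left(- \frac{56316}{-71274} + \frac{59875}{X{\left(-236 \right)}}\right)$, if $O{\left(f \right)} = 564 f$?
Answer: $\frac{350141513965}{2803444} \approx 1.249 \cdot 10^{5}$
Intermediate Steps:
$O{\left(221 \right)} - \left(- \frac{56316}{-71274} + \frac{59875}{X{\left(-236 \right)}}\right) = 564 \cdot 221 - \left(- \frac{56316}{-71274} + \frac{59875}{-236}\right) = 124644 - \left(\left(-56316\right) \left(- \frac{1}{71274}\right) + 59875 \left(- \frac{1}{236}\right)\right) = 124644 - \left(\frac{9386}{11879} - \frac{59875}{236}\right) = 124644 - - \frac{709040029}{2803444} = 124644 + \frac{709040029}{2803444} = \frac{350141513965}{2803444}$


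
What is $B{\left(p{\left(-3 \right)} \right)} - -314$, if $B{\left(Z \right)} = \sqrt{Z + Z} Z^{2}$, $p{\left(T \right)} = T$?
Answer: $314 + 9 i \sqrt{6} \approx 314.0 + 22.045 i$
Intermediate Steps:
$B{\left(Z \right)} = \sqrt{2} Z^{\frac{5}{2}}$ ($B{\left(Z \right)} = \sqrt{2 Z} Z^{2} = \sqrt{2} \sqrt{Z} Z^{2} = \sqrt{2} Z^{\frac{5}{2}}$)
$B{\left(p{\left(-3 \right)} \right)} - -314 = \sqrt{2} \left(-3\right)^{\frac{5}{2}} - -314 = \sqrt{2} \cdot 9 i \sqrt{3} + 314 = 9 i \sqrt{6} + 314 = 314 + 9 i \sqrt{6}$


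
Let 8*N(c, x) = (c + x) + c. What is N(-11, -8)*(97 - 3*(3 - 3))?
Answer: -1455/4 ≈ -363.75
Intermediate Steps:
N(c, x) = c/4 + x/8 (N(c, x) = ((c + x) + c)/8 = (x + 2*c)/8 = c/4 + x/8)
N(-11, -8)*(97 - 3*(3 - 3)) = ((¼)*(-11) + (⅛)*(-8))*(97 - 3*(3 - 3)) = (-11/4 - 1)*(97 - 3*0) = -15*(97 + 0)/4 = -15/4*97 = -1455/4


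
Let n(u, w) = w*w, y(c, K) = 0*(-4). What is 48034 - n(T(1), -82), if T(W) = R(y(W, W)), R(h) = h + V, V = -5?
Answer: 41310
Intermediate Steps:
y(c, K) = 0
R(h) = -5 + h (R(h) = h - 5 = -5 + h)
T(W) = -5 (T(W) = -5 + 0 = -5)
n(u, w) = w**2
48034 - n(T(1), -82) = 48034 - 1*(-82)**2 = 48034 - 1*6724 = 48034 - 6724 = 41310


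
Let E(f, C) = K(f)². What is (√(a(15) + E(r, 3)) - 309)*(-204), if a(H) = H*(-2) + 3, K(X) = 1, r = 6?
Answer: 63036 - 204*I*√26 ≈ 63036.0 - 1040.2*I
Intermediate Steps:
a(H) = 3 - 2*H (a(H) = -2*H + 3 = 3 - 2*H)
E(f, C) = 1 (E(f, C) = 1² = 1)
(√(a(15) + E(r, 3)) - 309)*(-204) = (√((3 - 2*15) + 1) - 309)*(-204) = (√((3 - 30) + 1) - 309)*(-204) = (√(-27 + 1) - 309)*(-204) = (√(-26) - 309)*(-204) = (I*√26 - 309)*(-204) = (-309 + I*√26)*(-204) = 63036 - 204*I*√26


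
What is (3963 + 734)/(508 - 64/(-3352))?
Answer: 1968043/212860 ≈ 9.2457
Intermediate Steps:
(3963 + 734)/(508 - 64/(-3352)) = 4697/(508 - 64*(-1/3352)) = 4697/(508 + 8/419) = 4697/(212860/419) = 4697*(419/212860) = 1968043/212860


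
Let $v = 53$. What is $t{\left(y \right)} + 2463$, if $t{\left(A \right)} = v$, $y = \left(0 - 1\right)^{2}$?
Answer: $2516$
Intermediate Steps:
$y = 1$ ($y = \left(-1\right)^{2} = 1$)
$t{\left(A \right)} = 53$
$t{\left(y \right)} + 2463 = 53 + 2463 = 2516$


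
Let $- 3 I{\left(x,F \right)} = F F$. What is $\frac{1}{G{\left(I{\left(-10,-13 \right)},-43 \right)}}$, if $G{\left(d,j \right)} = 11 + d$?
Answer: $- \frac{3}{136} \approx -0.022059$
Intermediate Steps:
$I{\left(x,F \right)} = - \frac{F^{2}}{3}$ ($I{\left(x,F \right)} = - \frac{F F}{3} = - \frac{F^{2}}{3}$)
$\frac{1}{G{\left(I{\left(-10,-13 \right)},-43 \right)}} = \frac{1}{11 - \frac{\left(-13\right)^{2}}{3}} = \frac{1}{11 - \frac{169}{3}} = \frac{1}{- \frac{136}{3}} = - \frac{3}{136}$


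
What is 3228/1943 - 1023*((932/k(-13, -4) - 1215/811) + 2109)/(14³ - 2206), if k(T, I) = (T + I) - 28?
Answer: -25218983725202/6358244055 ≈ -3966.3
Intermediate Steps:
k(T, I) = -28 + I + T (k(T, I) = (I + T) - 28 = -28 + I + T)
3228/1943 - 1023*((932/k(-13, -4) - 1215/811) + 2109)/(14³ - 2206) = 3228/1943 - 1023*((932/(-28 - 4 - 13) - 1215/811) + 2109)/(14³ - 2206) = 3228*(1/1943) - 1023*((932/(-45) - 1215*1/811) + 2109)/(2744 - 2206) = 3228/1943 - 1023/(538/((932*(-1/45) - 1215/811) + 2109)) = 3228/1943 - 1023/(538/((-932/45 - 1215/811) + 2109)) = 3228/1943 - 1023/(538/(-810527/36495 + 2109)) = 3228/1943 - 1023/(538/(76157428/36495)) = 3228/1943 - 1023/(538*(36495/76157428)) = 3228/1943 - 1023/9817155/38078714 = 3228/1943 - 1023*38078714/9817155 = 3228/1943 - 12984841474/3272385 = -25218983725202/6358244055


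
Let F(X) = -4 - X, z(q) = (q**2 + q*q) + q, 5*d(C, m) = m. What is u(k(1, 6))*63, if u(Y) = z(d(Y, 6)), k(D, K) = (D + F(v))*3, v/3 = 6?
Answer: 6426/25 ≈ 257.04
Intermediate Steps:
v = 18 (v = 3*6 = 18)
d(C, m) = m/5
z(q) = q + 2*q**2 (z(q) = (q**2 + q**2) + q = 2*q**2 + q = q + 2*q**2)
k(D, K) = -66 + 3*D (k(D, K) = (D + (-4 - 1*18))*3 = (D + (-4 - 18))*3 = (D - 22)*3 = (-22 + D)*3 = -66 + 3*D)
u(Y) = 102/25 (u(Y) = ((1/5)*6)*(1 + 2*((1/5)*6)) = 6*(1 + 2*(6/5))/5 = 6*(1 + 12/5)/5 = (6/5)*(17/5) = 102/25)
u(k(1, 6))*63 = (102/25)*63 = 6426/25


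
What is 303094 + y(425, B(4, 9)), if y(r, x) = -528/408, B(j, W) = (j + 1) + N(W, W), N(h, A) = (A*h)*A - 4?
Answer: 5152576/17 ≈ 3.0309e+5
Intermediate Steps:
N(h, A) = -4 + h*A² (N(h, A) = h*A² - 4 = -4 + h*A²)
B(j, W) = -3 + j + W³ (B(j, W) = (j + 1) + (-4 + W*W²) = (1 + j) + (-4 + W³) = -3 + j + W³)
y(r, x) = -22/17 (y(r, x) = -528*1/408 = -22/17)
303094 + y(425, B(4, 9)) = 303094 - 22/17 = 5152576/17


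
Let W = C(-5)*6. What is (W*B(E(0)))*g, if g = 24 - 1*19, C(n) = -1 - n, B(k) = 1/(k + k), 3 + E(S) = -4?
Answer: -60/7 ≈ -8.5714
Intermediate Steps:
E(S) = -7 (E(S) = -3 - 4 = -7)
B(k) = 1/(2*k)
g = 5 (g = 24 - 19 = 5)
W = 24 (W = (-1 - 1*(-5))*6 = (-1 + 5)*6 = 4*6 = 24)
(W*B(E(0)))*g = (24*((1/2)/(-7)))*5 = (24*((1/2)*(-1/7)))*5 = (24*(-1/14))*5 = -12/7*5 = -60/7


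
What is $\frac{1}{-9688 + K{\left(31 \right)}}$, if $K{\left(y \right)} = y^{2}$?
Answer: $- \frac{1}{8727} \approx -0.00011459$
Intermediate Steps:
$\frac{1}{-9688 + K{\left(31 \right)}} = \frac{1}{-9688 + 31^{2}} = \frac{1}{-9688 + 961} = \frac{1}{-8727} = - \frac{1}{8727}$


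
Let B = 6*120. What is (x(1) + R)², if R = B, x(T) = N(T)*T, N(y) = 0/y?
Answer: 518400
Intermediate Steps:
N(y) = 0
x(T) = 0 (x(T) = 0*T = 0)
B = 720
R = 720
(x(1) + R)² = (0 + 720)² = 720² = 518400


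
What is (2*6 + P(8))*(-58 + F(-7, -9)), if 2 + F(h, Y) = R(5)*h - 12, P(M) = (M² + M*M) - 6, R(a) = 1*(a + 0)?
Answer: -14338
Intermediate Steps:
R(a) = a (R(a) = 1*a = a)
P(M) = -6 + 2*M² (P(M) = (M² + M²) - 6 = 2*M² - 6 = -6 + 2*M²)
F(h, Y) = -14 + 5*h (F(h, Y) = -2 + (5*h - 12) = -2 + (-12 + 5*h) = -14 + 5*h)
(2*6 + P(8))*(-58 + F(-7, -9)) = (2*6 + (-6 + 2*8²))*(-58 + (-14 + 5*(-7))) = (12 + (-6 + 2*64))*(-58 + (-14 - 35)) = (12 + (-6 + 128))*(-58 - 49) = (12 + 122)*(-107) = 134*(-107) = -14338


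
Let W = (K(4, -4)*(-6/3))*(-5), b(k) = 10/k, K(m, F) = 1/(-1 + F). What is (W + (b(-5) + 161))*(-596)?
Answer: -93572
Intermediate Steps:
W = -2 (W = ((-6/3)/(-1 - 4))*(-5) = ((-6*1/3)/(-5))*(-5) = -1/5*(-2)*(-5) = (2/5)*(-5) = -2)
(W + (b(-5) + 161))*(-596) = (-2 + (10/(-5) + 161))*(-596) = (-2 + (10*(-1/5) + 161))*(-596) = (-2 + (-2 + 161))*(-596) = (-2 + 159)*(-596) = 157*(-596) = -93572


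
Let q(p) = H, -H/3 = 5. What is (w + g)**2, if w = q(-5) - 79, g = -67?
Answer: 25921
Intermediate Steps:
H = -15 (H = -3*5 = -15)
q(p) = -15
w = -94 (w = -15 - 79 = -94)
(w + g)**2 = (-94 - 67)**2 = (-161)**2 = 25921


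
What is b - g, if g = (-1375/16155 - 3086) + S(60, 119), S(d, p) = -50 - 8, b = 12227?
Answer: 49663976/3231 ≈ 15371.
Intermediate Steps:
S(d, p) = -58
g = -10158539/3231 (g = (-1375/16155 - 3086) - 58 = (-1375*1/16155 - 3086) - 58 = (-275/3231 - 3086) - 58 = -9971141/3231 - 58 = -10158539/3231 ≈ -3144.1)
b - g = 12227 - 1*(-10158539/3231) = 12227 + 10158539/3231 = 49663976/3231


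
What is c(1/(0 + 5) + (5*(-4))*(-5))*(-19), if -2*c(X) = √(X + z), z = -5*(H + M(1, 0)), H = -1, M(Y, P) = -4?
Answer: 19*√3130/10 ≈ 106.30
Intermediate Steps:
z = 25 (z = -5*(-1 - 4) = -5*(-5) = 25)
c(X) = -√(25 + X)/2 (c(X) = -√(X + 25)/2 = -√(25 + X)/2)
c(1/(0 + 5) + (5*(-4))*(-5))*(-19) = -√(25 + (1/(0 + 5) + (5*(-4))*(-5)))/2*(-19) = -√(25 + (1/5 - 20*(-5)))/2*(-19) = -√(25 + (⅕ + 100))/2*(-19) = -√(25 + 501/5)/2*(-19) = -√3130/10*(-19) = 19*√3130/10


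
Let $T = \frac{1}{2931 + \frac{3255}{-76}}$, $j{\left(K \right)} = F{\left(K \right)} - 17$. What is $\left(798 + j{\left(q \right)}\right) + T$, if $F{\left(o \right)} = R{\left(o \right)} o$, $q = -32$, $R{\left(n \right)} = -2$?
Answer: $\frac{185478421}{219501} \approx 845.0$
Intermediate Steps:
$F{\left(o \right)} = - 2 o$
$j{\left(K \right)} = -17 - 2 K$ ($j{\left(K \right)} = - 2 K - 17 = -17 - 2 K$)
$T = \frac{76}{219501}$ ($T = \frac{1}{2931 + 3255 \left(- \frac{1}{76}\right)} = \frac{1}{2931 - \frac{3255}{76}} = \frac{1}{\frac{219501}{76}} = \frac{76}{219501} \approx 0.00034624$)
$\left(798 + j{\left(q \right)}\right) + T = \left(798 - -47\right) + \frac{76}{219501} = \left(798 + \left(-17 + 64\right)\right) + \frac{76}{219501} = \left(798 + 47\right) + \frac{76}{219501} = 845 + \frac{76}{219501} = \frac{185478421}{219501}$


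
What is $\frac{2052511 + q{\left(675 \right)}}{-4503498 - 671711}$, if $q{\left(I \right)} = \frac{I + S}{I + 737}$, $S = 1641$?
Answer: $- \frac{724536962}{1826848777} \approx -0.3966$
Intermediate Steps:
$q{\left(I \right)} = \frac{1641 + I}{737 + I}$ ($q{\left(I \right)} = \frac{I + 1641}{I + 737} = \frac{1641 + I}{737 + I}$)
$\frac{2052511 + q{\left(675 \right)}}{-4503498 - 671711} = \frac{2052511 + \frac{1641 + 675}{737 + 675}}{-4503498 - 671711} = \frac{2052511 + \frac{1}{1412} \cdot 2316}{-5175209} = \left(2052511 + \frac{1}{1412} \cdot 2316\right) \left(- \frac{1}{5175209}\right) = \left(2052511 + \frac{579}{353}\right) \left(- \frac{1}{5175209}\right) = \frac{724536962}{353} \left(- \frac{1}{5175209}\right) = - \frac{724536962}{1826848777}$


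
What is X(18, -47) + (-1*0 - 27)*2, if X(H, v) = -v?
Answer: -7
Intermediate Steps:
X(18, -47) + (-1*0 - 27)*2 = -1*(-47) + (-1*0 - 27)*2 = 47 + (0 - 27)*2 = 47 - 27*2 = 47 - 54 = -7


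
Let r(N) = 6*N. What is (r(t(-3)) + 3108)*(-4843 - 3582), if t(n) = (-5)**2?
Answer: -27448650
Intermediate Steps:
t(n) = 25
(r(t(-3)) + 3108)*(-4843 - 3582) = (6*25 + 3108)*(-4843 - 3582) = (150 + 3108)*(-8425) = 3258*(-8425) = -27448650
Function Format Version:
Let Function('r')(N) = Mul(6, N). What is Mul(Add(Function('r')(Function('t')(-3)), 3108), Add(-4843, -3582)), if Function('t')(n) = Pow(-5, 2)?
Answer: -27448650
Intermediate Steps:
Function('t')(n) = 25
Mul(Add(Function('r')(Function('t')(-3)), 3108), Add(-4843, -3582)) = Mul(Add(Mul(6, 25), 3108), Add(-4843, -3582)) = Mul(Add(150, 3108), -8425) = Mul(3258, -8425) = -27448650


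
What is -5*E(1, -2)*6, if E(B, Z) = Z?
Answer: 60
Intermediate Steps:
-5*E(1, -2)*6 = -5*(-2)*6 = 10*6 = 60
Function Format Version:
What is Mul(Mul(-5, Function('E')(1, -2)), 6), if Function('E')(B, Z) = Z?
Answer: 60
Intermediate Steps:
Mul(Mul(-5, Function('E')(1, -2)), 6) = Mul(Mul(-5, -2), 6) = Mul(10, 6) = 60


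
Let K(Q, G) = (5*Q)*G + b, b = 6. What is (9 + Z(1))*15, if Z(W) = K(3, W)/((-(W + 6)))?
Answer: 90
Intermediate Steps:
K(Q, G) = 6 + 5*G*Q (K(Q, G) = (5*Q)*G + 6 = 5*G*Q + 6 = 6 + 5*G*Q)
Z(W) = (6 + 15*W)/(-6 - W) (Z(W) = (6 + 5*W*3)/((-(W + 6))) = (6 + 15*W)/((-(6 + W))) = (6 + 15*W)/(-6 - W))
(9 + Z(1))*15 = (9 + 3*(-2 - 5*1)/(6 + 1))*15 = (9 + 3*(-2 - 5)/7)*15 = (9 + 3*(1/7)*(-7))*15 = (9 - 3)*15 = 6*15 = 90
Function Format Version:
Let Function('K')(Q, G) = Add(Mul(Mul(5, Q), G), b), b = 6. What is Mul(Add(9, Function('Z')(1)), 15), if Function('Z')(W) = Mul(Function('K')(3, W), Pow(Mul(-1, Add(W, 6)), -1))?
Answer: 90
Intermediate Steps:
Function('K')(Q, G) = Add(6, Mul(5, G, Q)) (Function('K')(Q, G) = Add(Mul(Mul(5, Q), G), 6) = Add(Mul(5, G, Q), 6) = Add(6, Mul(5, G, Q)))
Function('Z')(W) = Mul(Pow(Add(-6, Mul(-1, W)), -1), Add(6, Mul(15, W))) (Function('Z')(W) = Mul(Add(6, Mul(5, W, 3)), Pow(Mul(-1, Add(W, 6)), -1)) = Mul(Add(6, Mul(15, W)), Pow(Mul(-1, Add(6, W)), -1)) = Mul(Add(6, Mul(15, W)), Pow(Add(-6, Mul(-1, W)), -1)) = Mul(Pow(Add(-6, Mul(-1, W)), -1), Add(6, Mul(15, W))))
Mul(Add(9, Function('Z')(1)), 15) = Mul(Add(9, Mul(3, Pow(Add(6, 1), -1), Add(-2, Mul(-5, 1)))), 15) = Mul(Add(9, Mul(3, Pow(7, -1), Add(-2, -5))), 15) = Mul(Add(9, Mul(3, Rational(1, 7), -7)), 15) = Mul(Add(9, -3), 15) = Mul(6, 15) = 90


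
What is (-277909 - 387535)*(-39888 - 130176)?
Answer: 113168068416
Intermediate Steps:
(-277909 - 387535)*(-39888 - 130176) = -665444*(-170064) = 113168068416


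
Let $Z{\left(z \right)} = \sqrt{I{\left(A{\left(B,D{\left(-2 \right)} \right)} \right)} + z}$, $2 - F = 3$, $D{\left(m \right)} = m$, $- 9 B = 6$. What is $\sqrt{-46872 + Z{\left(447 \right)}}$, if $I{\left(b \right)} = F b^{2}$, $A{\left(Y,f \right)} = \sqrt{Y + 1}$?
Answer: $\frac{\sqrt{-421848 + 6 \sqrt{1005}}}{3} \approx 216.45 i$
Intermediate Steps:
$B = - \frac{2}{3}$ ($B = \left(- \frac{1}{9}\right) 6 = - \frac{2}{3} \approx -0.66667$)
$F = -1$ ($F = 2 - 3 = -1$)
$A{\left(Y,f \right)} = \sqrt{1 + Y}$
$I{\left(b \right)} = - b^{2}$
$Z{\left(z \right)} = \sqrt{- \frac{1}{3} + z}$ ($Z{\left(z \right)} = \sqrt{- \left(\sqrt{1 - \frac{2}{3}}\right)^{2} + z} = \sqrt{- \left(\sqrt{\frac{1}{3}}\right)^{2} + z} = \sqrt{- \left(\frac{\sqrt{3}}{3}\right)^{2} + z} = \sqrt{\left(-1\right) \frac{1}{3} + z} = \sqrt{- \frac{1}{3} + z}$)
$\sqrt{-46872 + Z{\left(447 \right)}} = \sqrt{-46872 + \frac{\sqrt{-3 + 9 \cdot 447}}{3}} = \sqrt{-46872 + \frac{\sqrt{-3 + 4023}}{3}} = \sqrt{-46872 + \frac{\sqrt{4020}}{3}} = \sqrt{-46872 + \frac{2 \sqrt{1005}}{3}}$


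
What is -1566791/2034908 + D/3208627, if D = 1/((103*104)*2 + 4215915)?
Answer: -21302153614577893515/27666691222720588124 ≈ -0.76996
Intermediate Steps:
D = 1/4237339 (D = 1/(10712*2 + 4215915) = 1/(21424 + 4215915) = 1/4237339 ≈ 2.3600e-7)
-1566791/2034908 + D/3208627 = -1566791/2034908 + (1/4237339)/3208627 = -1566791*1/2034908 + (1/4237339)*(1/3208627) = -1566791/2034908 + 1/13596040323553 = -21302153614577893515/27666691222720588124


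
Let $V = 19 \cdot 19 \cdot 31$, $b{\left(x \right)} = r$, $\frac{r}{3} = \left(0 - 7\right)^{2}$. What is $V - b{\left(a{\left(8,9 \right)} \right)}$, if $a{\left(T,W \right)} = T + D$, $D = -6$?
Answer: $11044$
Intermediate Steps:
$a{\left(T,W \right)} = -6 + T$ ($a{\left(T,W \right)} = T - 6 = -6 + T$)
$r = 147$ ($r = 3 \left(0 - 7\right)^{2} = 3 \left(-7\right)^{2} = 3 \cdot 49 = 147$)
$b{\left(x \right)} = 147$
$V = 11191$ ($V = 361 \cdot 31 = 11191$)
$V - b{\left(a{\left(8,9 \right)} \right)} = 11191 - 147 = 11044$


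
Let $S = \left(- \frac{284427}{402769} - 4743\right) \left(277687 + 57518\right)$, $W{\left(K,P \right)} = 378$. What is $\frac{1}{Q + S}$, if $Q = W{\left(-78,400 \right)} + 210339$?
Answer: $- \frac{402769}{640363767362397} \approx -6.2897 \cdot 10^{-10}$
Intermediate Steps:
$S = - \frac{640448637637770}{402769}$ ($S = \left(\left(-284427\right) \frac{1}{402769} - 4743\right) 335205 = \left(- \frac{284427}{402769} - 4743\right) 335205 = \left(- \frac{1910617794}{402769}\right) 335205 = - \frac{640448637637770}{402769} \approx -1.5901 \cdot 10^{9}$)
$Q = 210717$ ($Q = 378 + 210339 = 210717$)
$\frac{1}{Q + S} = \frac{1}{210717 - \frac{640448637637770}{402769}} = \frac{1}{- \frac{640363767362397}{402769}} = - \frac{402769}{640363767362397}$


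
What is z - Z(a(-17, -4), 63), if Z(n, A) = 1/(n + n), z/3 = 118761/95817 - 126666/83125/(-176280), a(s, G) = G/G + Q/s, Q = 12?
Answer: 8286237839023/4105359212500 ≈ 2.0184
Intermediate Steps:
a(s, G) = 1 + 12/s (a(s, G) = G/G + 12/s = 1 + 12/s)
z = 15265348500273/4105359212500 (z = 3*(118761/95817 - 126666/83125/(-176280)) = 3*(118761*(1/95817) - 126666*1/83125*(-1/176280)) = 3*(39587/31939 - 126666/83125*(-1/176280)) = 3*(39587/31939 + 21111/2442212500) = 3*(5088449500091/4105359212500) = 15265348500273/4105359212500 ≈ 3.7184)
Z(n, A) = 1/(2*n)
z - Z(a(-17, -4), 63) = 15265348500273/4105359212500 - 1/(2*((12 - 17)/(-17))) = 15265348500273/4105359212500 - 1/(2*((-1/17*(-5)))) = 15265348500273/4105359212500 - 1/(2*5/17) = 15265348500273/4105359212500 - 17/(2*5) = 15265348500273/4105359212500 - 1*17/10 = 15265348500273/4105359212500 - 17/10 = 8286237839023/4105359212500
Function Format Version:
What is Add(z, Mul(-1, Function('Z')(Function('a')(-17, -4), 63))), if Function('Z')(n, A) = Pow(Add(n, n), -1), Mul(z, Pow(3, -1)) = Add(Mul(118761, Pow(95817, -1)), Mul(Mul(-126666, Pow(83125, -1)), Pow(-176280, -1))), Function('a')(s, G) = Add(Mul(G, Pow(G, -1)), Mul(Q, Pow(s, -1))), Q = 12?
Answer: Rational(8286237839023, 4105359212500) ≈ 2.0184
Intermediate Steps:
Function('a')(s, G) = Add(1, Mul(12, Pow(s, -1))) (Function('a')(s, G) = Add(Mul(G, Pow(G, -1)), Mul(12, Pow(s, -1))) = Add(1, Mul(12, Pow(s, -1))))
z = Rational(15265348500273, 4105359212500) (z = Mul(3, Add(Mul(118761, Pow(95817, -1)), Mul(Mul(-126666, Pow(83125, -1)), Pow(-176280, -1)))) = Mul(3, Add(Mul(118761, Rational(1, 95817)), Mul(Mul(-126666, Rational(1, 83125)), Rational(-1, 176280)))) = Mul(3, Add(Rational(39587, 31939), Mul(Rational(-126666, 83125), Rational(-1, 176280)))) = Mul(3, Add(Rational(39587, 31939), Rational(21111, 2442212500))) = Mul(3, Rational(5088449500091, 4105359212500)) = Rational(15265348500273, 4105359212500) ≈ 3.7184)
Function('Z')(n, A) = Mul(Rational(1, 2), Pow(n, -1)) (Function('Z')(n, A) = Pow(Mul(2, n), -1) = Mul(Rational(1, 2), Pow(n, -1)))
Add(z, Mul(-1, Function('Z')(Function('a')(-17, -4), 63))) = Add(Rational(15265348500273, 4105359212500), Mul(-1, Mul(Rational(1, 2), Pow(Mul(Pow(-17, -1), Add(12, -17)), -1)))) = Add(Rational(15265348500273, 4105359212500), Mul(-1, Mul(Rational(1, 2), Pow(Mul(Rational(-1, 17), -5), -1)))) = Add(Rational(15265348500273, 4105359212500), Mul(-1, Mul(Rational(1, 2), Pow(Rational(5, 17), -1)))) = Add(Rational(15265348500273, 4105359212500), Mul(-1, Mul(Rational(1, 2), Rational(17, 5)))) = Add(Rational(15265348500273, 4105359212500), Mul(-1, Rational(17, 10))) = Add(Rational(15265348500273, 4105359212500), Rational(-17, 10)) = Rational(8286237839023, 4105359212500)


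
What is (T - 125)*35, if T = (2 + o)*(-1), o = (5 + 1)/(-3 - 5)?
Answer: -17675/4 ≈ -4418.8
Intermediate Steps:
o = -3/4 (o = 6/(-8) = 6*(-1/8) = -3/4 ≈ -0.75000)
T = -5/4 (T = (2 - 3/4)*(-1) = (5/4)*(-1) = -5/4 ≈ -1.2500)
(T - 125)*35 = (-5/4 - 125)*35 = -505/4*35 = -17675/4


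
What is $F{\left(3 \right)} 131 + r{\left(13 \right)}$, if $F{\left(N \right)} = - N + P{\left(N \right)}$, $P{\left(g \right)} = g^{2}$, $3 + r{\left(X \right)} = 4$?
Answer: $787$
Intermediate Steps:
$r{\left(X \right)} = 1$ ($r{\left(X \right)} = -3 + 4 = 1$)
$F{\left(N \right)} = N^{2} - N$ ($F{\left(N \right)} = - N + N^{2} = N^{2} - N$)
$F{\left(3 \right)} 131 + r{\left(13 \right)} = 3 \left(-1 + 3\right) 131 + 1 = 3 \cdot 2 \cdot 131 + 1 = 6 \cdot 131 + 1 = 786 + 1 = 787$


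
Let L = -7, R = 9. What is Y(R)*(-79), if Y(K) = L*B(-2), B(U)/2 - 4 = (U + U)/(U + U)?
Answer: 5530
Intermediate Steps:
B(U) = 10 (B(U) = 8 + 2*((U + U)/(U + U)) = 8 + 2*((2*U)/((2*U))) = 8 + 2*((2*U)*(1/(2*U))) = 8 + 2*1 = 8 + 2 = 10)
Y(K) = -70 (Y(K) = -7*10 = -70)
Y(R)*(-79) = -70*(-79) = 5530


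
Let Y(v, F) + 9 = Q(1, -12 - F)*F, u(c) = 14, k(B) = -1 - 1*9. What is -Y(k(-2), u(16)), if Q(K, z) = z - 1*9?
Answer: 499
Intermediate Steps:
k(B) = -10 (k(B) = -1 - 9 = -10)
Q(K, z) = -9 + z (Q(K, z) = z - 9 = -9 + z)
Y(v, F) = -9 + F*(-21 - F) (Y(v, F) = -9 + (-9 + (-12 - F))*F = -9 + (-21 - F)*F = -9 + F*(-21 - F))
-Y(k(-2), u(16)) = -(-9 - 1*14*(21 + 14)) = -(-9 - 1*14*35) = -(-9 - 490) = -1*(-499) = 499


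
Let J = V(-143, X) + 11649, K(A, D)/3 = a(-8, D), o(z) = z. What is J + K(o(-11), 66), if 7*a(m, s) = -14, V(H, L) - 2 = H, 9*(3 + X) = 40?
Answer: 11502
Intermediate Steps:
X = 13/9 (X = -3 + (⅑)*40 = -3 + 40/9 = 13/9 ≈ 1.4444)
V(H, L) = 2 + H
a(m, s) = -2 (a(m, s) = (⅐)*(-14) = -2)
K(A, D) = -6 (K(A, D) = 3*(-2) = -6)
J = 11508 (J = (2 - 143) + 11649 = -141 + 11649 = 11508)
J + K(o(-11), 66) = 11508 - 6 = 11502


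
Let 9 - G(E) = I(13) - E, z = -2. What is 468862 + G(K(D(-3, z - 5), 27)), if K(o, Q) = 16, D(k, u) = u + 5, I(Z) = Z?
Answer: 468874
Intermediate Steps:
D(k, u) = 5 + u
G(E) = -4 + E (G(E) = 9 - (13 - E) = 9 + (-13 + E) = -4 + E)
468862 + G(K(D(-3, z - 5), 27)) = 468862 + (-4 + 16) = 468862 + 12 = 468874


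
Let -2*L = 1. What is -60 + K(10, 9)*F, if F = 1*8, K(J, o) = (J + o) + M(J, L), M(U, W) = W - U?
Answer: 8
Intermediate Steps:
L = -1/2 (L = -1/2*1 = -1/2 ≈ -0.50000)
K(J, o) = -1/2 + o (K(J, o) = (J + o) + (-1/2 - J) = -1/2 + o)
F = 8
-60 + K(10, 9)*F = -60 + (-1/2 + 9)*8 = -60 + (17/2)*8 = -60 + 68 = 8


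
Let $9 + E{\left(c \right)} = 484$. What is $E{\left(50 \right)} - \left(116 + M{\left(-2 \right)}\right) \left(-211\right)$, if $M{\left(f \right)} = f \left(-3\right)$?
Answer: $26217$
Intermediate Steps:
$M{\left(f \right)} = - 3 f$
$E{\left(c \right)} = 475$ ($E{\left(c \right)} = -9 + 484 = 475$)
$E{\left(50 \right)} - \left(116 + M{\left(-2 \right)}\right) \left(-211\right) = 475 - \left(116 - -6\right) \left(-211\right) = 475 - \left(116 + 6\right) \left(-211\right) = 475 - 122 \left(-211\right) = 475 - -25742 = 475 + 25742 = 26217$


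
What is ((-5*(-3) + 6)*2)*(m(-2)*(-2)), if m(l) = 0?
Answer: 0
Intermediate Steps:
((-5*(-3) + 6)*2)*(m(-2)*(-2)) = ((-5*(-3) + 6)*2)*(0*(-2)) = ((15 + 6)*2)*0 = (21*2)*0 = 42*0 = 0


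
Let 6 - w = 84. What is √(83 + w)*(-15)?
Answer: -15*√5 ≈ -33.541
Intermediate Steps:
w = -78 (w = 6 - 1*84 = 6 - 84 = -78)
√(83 + w)*(-15) = √(83 - 78)*(-15) = √5*(-15) = -15*√5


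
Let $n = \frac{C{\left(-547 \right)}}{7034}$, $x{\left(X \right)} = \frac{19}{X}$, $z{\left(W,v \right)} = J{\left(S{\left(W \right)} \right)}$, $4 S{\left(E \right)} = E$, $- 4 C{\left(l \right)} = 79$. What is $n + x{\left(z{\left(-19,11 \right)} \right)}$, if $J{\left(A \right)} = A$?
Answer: $- \frac{112623}{28136} \approx -4.0028$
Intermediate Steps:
$C{\left(l \right)} = - \frac{79}{4}$ ($C{\left(l \right)} = \left(- \frac{1}{4}\right) 79 = - \frac{79}{4}$)
$S{\left(E \right)} = \frac{E}{4}$
$z{\left(W,v \right)} = \frac{W}{4}$
$n = - \frac{79}{28136}$ ($n = - \frac{79}{4 \cdot 7034} = \left(- \frac{79}{4}\right) \frac{1}{7034} = - \frac{79}{28136} \approx -0.0028078$)
$n + x{\left(z{\left(-19,11 \right)} \right)} = - \frac{79}{28136} + \frac{19}{\frac{1}{4} \left(-19\right)} = - \frac{79}{28136} + \frac{19}{- \frac{19}{4}} = - \frac{79}{28136} + 19 \left(- \frac{4}{19}\right) = - \frac{79}{28136} - 4 = - \frac{112623}{28136}$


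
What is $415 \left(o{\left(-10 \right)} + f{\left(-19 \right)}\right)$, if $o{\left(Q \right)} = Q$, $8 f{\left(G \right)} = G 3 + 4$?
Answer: $- \frac{55195}{8} \approx -6899.4$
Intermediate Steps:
$f{\left(G \right)} = \frac{1}{2} + \frac{3 G}{8}$ ($f{\left(G \right)} = \frac{G 3 + 4}{8} = \frac{3 G + 4}{8} = \frac{4 + 3 G}{8} = \frac{1}{2} + \frac{3 G}{8}$)
$415 \left(o{\left(-10 \right)} + f{\left(-19 \right)}\right) = 415 \left(-10 + \left(\frac{1}{2} + \frac{3}{8} \left(-19\right)\right)\right) = 415 \left(-10 + \left(\frac{1}{2} - \frac{57}{8}\right)\right) = 415 \left(-10 - \frac{53}{8}\right) = 415 \left(- \frac{133}{8}\right) = - \frac{55195}{8}$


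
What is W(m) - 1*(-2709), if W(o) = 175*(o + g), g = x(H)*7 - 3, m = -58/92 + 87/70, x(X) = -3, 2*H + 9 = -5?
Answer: -31828/23 ≈ -1383.8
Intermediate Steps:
H = -7 (H = -9/2 + (½)*(-5) = -9/2 - 5/2 = -7)
m = 493/805 (m = -58*1/92 + 87*(1/70) = -29/46 + 87/70 = 493/805 ≈ 0.61242)
g = -24 (g = -3*7 - 3 = -21 - 3 = -24)
W(o) = -4200 + 175*o (W(o) = 175*(o - 24) = 175*(-24 + o) = -4200 + 175*o)
W(m) - 1*(-2709) = (-4200 + 175*(493/805)) - 1*(-2709) = (-4200 + 2465/23) + 2709 = -94135/23 + 2709 = -31828/23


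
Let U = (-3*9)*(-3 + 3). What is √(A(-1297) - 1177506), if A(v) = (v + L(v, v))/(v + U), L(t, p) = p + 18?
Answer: I*√1980807849682/1297 ≈ 1085.1*I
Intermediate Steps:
L(t, p) = 18 + p
U = 0 (U = -27*0 = 0)
A(v) = (18 + 2*v)/v (A(v) = (v + (18 + v))/(v + 0) = (18 + 2*v)/v)
√(A(-1297) - 1177506) = √((2 + 18/(-1297)) - 1177506) = √((2 + 18*(-1/1297)) - 1177506) = √((2 - 18/1297) - 1177506) = √(2576/1297 - 1177506) = √(-1527222706/1297) = I*√1980807849682/1297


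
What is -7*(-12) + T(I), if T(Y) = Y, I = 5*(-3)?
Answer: 69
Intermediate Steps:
I = -15
-7*(-12) + T(I) = -7*(-12) - 15 = 84 - 15 = 69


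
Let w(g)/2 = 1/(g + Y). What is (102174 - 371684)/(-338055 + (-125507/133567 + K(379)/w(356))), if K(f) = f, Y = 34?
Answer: 35997642170/35281848557 ≈ 1.0203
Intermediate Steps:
w(g) = 2/(34 + g) (w(g) = 2/(g + 34) = 2/(34 + g))
(102174 - 371684)/(-338055 + (-125507/133567 + K(379)/w(356))) = (102174 - 371684)/(-338055 + (-125507/133567 + 379/((2/(34 + 356))))) = -269510/(-338055 + (-125507*1/133567 + 379/((2/390)))) = -269510/(-338055 + (-125507/133567 + 379/((2*(1/390))))) = -269510/(-338055 + (-125507/133567 + 379/(1/195))) = -269510/(-338055 + (-125507/133567 + 379*195)) = -269510/(-338055 + (-125507/133567 + 73905)) = -269510/(-338055 + 9871143628/133567) = -269510/(-35281848557/133567) = -269510*(-133567/35281848557) = 35997642170/35281848557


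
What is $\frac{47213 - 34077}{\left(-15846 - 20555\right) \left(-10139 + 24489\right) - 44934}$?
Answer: $- \frac{3284}{130599821} \approx -2.5146 \cdot 10^{-5}$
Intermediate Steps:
$\frac{47213 - 34077}{\left(-15846 - 20555\right) \left(-10139 + 24489\right) - 44934} = \frac{13136}{\left(-36401\right) 14350 - 44934} = \frac{13136}{-522354350 - 44934} = \frac{13136}{-522399284} = 13136 \left(- \frac{1}{522399284}\right) = - \frac{3284}{130599821}$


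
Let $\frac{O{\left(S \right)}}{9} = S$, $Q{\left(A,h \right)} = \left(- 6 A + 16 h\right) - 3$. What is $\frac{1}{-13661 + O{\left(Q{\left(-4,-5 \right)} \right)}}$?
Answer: $- \frac{1}{14192} \approx -7.0462 \cdot 10^{-5}$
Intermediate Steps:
$Q{\left(A,h \right)} = -3 - 6 A + 16 h$
$O{\left(S \right)} = 9 S$
$\frac{1}{-13661 + O{\left(Q{\left(-4,-5 \right)} \right)}} = \frac{1}{-13661 + 9 \left(-3 - -24 + 16 \left(-5\right)\right)} = \frac{1}{-13661 + 9 \left(-3 + 24 - 80\right)} = \frac{1}{-13661 + 9 \left(-59\right)} = \frac{1}{-13661 - 531} = \frac{1}{-14192} = - \frac{1}{14192}$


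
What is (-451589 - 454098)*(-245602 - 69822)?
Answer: 285675416288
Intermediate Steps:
(-451589 - 454098)*(-245602 - 69822) = -905687*(-315424) = 285675416288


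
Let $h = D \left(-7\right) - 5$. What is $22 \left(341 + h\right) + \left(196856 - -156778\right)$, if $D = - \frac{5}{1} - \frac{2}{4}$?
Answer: $361873$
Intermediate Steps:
$D = - \frac{11}{2}$ ($D = \left(-5\right) 1 - \frac{1}{2} = -5 - \frac{1}{2} = - \frac{11}{2} \approx -5.5$)
$h = \frac{67}{2}$ ($h = \left(- \frac{11}{2}\right) \left(-7\right) - 5 = \frac{77}{2} - 5 = \frac{67}{2} \approx 33.5$)
$22 \left(341 + h\right) + \left(196856 - -156778\right) = 22 \left(341 + \frac{67}{2}\right) + \left(196856 - -156778\right) = 22 \cdot \frac{749}{2} + \left(196856 + 156778\right) = 8239 + 353634 = 361873$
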